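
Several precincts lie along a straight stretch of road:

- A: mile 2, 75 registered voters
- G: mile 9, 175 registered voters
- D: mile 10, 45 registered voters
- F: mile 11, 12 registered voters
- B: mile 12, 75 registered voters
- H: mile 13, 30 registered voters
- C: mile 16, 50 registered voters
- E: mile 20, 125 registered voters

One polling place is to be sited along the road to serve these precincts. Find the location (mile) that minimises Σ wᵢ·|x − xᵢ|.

x = 10

For a sum of weighted absolute distances on a line, the optimum is the weighted median (not the mean). Total weight W = 587; half-weight = 293.5.
Sort by position and accumulate weight:
  mile 2 (A, w=75) → cum 75
  mile 9 (G, w=175) → cum 250
  mile 10 (D, w=45) → cum 295  ≥ 293.5 → median here
  mile 11 (F, w=12) → cum 307
  mile 12 (B, w=75) → cum 382
  mile 13 (H, w=30) → cum 412
  mile 16 (C, w=50) → cum 462
  mile 20 (E, w=125) → cum 587
Optimal location: mile 10.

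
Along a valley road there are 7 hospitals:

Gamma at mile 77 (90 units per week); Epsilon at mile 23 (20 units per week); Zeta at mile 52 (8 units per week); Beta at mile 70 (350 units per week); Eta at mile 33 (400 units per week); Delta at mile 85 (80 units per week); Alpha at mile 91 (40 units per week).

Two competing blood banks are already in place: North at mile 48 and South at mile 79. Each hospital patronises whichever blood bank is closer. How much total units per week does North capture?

The indifferent point is the midpoint (48+79)/2 = 63.5; hospitals left of it (closer to North at 48) go to North, those right go to South.
  Epsilon at 23 (w=20) → North
  Eta at 33 (w=400) → North
  Zeta at 52 (w=8) → North
  Beta at 70 (w=350) → South
  Gamma at 77 (w=90) → South
  Delta at 85 (w=80) → South
  Alpha at 91 (w=40) → South
North captures 428; South captures 560.

428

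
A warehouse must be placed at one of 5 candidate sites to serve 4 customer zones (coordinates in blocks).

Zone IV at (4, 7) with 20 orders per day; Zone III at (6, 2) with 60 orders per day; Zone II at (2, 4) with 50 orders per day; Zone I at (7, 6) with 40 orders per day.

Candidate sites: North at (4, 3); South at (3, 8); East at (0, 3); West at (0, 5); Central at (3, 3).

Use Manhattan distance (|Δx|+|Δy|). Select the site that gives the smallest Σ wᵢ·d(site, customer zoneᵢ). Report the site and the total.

Total weighted distance at each candidate:
  North (4, 3): total = 650
  South (3, 8): total = 1070
  East (0, 3): total = 1130
  West (0, 5): total = 1130
  Central (3, 3): total = 720
Minimum is at North with total 650 blocks.

North, total 650 blocks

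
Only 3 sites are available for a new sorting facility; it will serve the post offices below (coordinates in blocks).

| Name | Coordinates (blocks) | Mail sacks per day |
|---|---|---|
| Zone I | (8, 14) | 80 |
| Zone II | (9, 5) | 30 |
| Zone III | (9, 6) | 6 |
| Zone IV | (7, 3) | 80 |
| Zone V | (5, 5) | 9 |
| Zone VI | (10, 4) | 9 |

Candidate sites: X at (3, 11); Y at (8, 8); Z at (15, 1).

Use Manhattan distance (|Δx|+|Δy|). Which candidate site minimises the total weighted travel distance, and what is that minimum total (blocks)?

Y, total 1206 blocks

Total weighted distance at each candidate:
  X (3, 11): total = 2224
  Y (8, 8): total = 1206
  Z (15, 1): total = 2964
Minimum is at Y with total 1206 blocks.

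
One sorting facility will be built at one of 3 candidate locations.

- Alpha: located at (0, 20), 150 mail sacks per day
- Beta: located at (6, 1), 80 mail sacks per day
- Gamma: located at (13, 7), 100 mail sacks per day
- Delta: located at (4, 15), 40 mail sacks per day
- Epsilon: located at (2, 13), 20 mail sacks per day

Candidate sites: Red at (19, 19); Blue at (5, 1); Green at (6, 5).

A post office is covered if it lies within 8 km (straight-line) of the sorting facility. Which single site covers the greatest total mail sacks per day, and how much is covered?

Green, covering 180

Coverage radius r = 8 km; a point is covered iff (Δx)²+(Δy)² ≤ 8² = 64.
  Red (19, 19): covers {none} → 0
  Blue (5, 1): covers {Beta} → 80
  Green (6, 5): covers {Beta, Gamma} → 180
Maximum coverage at Green: 180 mail sacks per day.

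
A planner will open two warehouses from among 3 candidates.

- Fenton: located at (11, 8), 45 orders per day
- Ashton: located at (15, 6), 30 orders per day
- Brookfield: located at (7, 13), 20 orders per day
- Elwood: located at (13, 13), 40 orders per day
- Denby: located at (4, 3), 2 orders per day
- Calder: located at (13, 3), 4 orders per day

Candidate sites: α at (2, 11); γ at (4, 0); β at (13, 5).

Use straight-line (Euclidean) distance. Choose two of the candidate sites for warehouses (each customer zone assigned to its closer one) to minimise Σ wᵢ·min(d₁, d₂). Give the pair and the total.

Evaluate every pair (each demand assigned to the nearer of the two):
  {α, β}: total = 681.5
  {γ, β}: total = 763.3
  {α, γ}: total = 1401.7
Best pair: {α, β} with total 681.5.

{α, β}, total 681.5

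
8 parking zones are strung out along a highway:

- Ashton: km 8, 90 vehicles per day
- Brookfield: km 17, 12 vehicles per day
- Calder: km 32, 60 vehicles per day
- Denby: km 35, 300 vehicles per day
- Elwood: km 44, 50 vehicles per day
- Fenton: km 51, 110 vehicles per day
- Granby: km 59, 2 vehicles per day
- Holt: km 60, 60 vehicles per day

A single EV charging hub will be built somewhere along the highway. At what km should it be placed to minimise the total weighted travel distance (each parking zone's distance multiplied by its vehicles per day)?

For a sum of weighted absolute distances on a line, the optimum is the weighted median (not the mean). Total weight W = 684; half-weight = 342.
Sort by position and accumulate weight:
  km 8 (Ashton, w=90) → cum 90
  km 17 (Brookfield, w=12) → cum 102
  km 32 (Calder, w=60) → cum 162
  km 35 (Denby, w=300) → cum 462  ≥ 342 → median here
  km 44 (Elwood, w=50) → cum 512
  km 51 (Fenton, w=110) → cum 622
  km 59 (Granby, w=2) → cum 624
  km 60 (Holt, w=60) → cum 684
Optimal location: km 35.

x = 35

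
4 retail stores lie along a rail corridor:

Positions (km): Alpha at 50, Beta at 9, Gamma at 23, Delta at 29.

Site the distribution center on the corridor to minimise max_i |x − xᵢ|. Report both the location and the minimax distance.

The 1-center on a line is the midpoint of the two extreme points: leftmost at 9, rightmost at 50.
Optimal location = (9 + 50)/2 = 29.5; maximum distance = (50 − 9)/2 = 20.5.

location 29.5, max distance 20.5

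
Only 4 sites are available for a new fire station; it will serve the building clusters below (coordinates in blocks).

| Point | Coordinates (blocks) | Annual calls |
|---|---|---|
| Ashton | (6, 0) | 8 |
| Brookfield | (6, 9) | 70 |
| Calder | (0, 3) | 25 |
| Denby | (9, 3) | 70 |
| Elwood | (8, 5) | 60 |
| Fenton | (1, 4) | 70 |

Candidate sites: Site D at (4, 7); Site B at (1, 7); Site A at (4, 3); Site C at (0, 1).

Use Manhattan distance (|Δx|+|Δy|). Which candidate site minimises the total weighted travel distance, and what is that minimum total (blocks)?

Total weighted distance at each candidate:
  Site D (4, 7): total = 1962
  Site B (1, 7): total = 2301
  Site A (4, 3): total = 1690
  Site C (0, 1): total = 2856
Minimum is at Site A with total 1690 blocks.

Site A, total 1690 blocks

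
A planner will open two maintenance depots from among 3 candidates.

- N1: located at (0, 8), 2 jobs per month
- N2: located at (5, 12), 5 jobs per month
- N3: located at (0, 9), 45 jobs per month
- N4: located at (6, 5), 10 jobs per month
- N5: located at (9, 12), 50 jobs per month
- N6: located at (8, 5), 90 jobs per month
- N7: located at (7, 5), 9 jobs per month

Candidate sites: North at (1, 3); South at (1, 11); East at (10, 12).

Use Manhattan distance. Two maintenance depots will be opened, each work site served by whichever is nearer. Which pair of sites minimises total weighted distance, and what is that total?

Evaluate every pair (each demand assigned to the nearer of the two):
  {South, East}: total = 1228
  {North, East}: total = 1354
  {North, South}: total = 1570
Best pair: {South, East} with total 1228.

{South, East}, total 1228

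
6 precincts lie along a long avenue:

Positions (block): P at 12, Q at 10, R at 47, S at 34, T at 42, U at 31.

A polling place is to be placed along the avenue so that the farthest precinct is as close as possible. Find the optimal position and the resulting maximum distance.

location 28.5, max distance 18.5

The 1-center on a line is the midpoint of the two extreme points: leftmost at 10, rightmost at 47.
Optimal location = (10 + 47)/2 = 28.5; maximum distance = (47 − 10)/2 = 18.5.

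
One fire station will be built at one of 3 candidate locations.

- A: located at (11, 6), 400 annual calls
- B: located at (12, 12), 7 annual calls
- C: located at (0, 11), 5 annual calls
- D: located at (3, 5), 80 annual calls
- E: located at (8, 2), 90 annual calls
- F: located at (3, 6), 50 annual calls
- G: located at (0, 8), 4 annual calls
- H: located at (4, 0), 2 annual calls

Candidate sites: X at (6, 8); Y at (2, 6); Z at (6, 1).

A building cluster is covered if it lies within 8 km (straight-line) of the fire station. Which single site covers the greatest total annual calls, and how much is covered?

Coverage radius r = 8 km; a point is covered iff (Δx)²+(Δy)² ≤ 8² = 64.
  X (6, 8): covers {A, B, C, D, E, F, G} → 636
  Y (2, 6): covers {C, D, E, F, G, H} → 231
  Z (6, 1): covers {A, D, E, F, H} → 622
Maximum coverage at X: 636 annual calls.

X, covering 636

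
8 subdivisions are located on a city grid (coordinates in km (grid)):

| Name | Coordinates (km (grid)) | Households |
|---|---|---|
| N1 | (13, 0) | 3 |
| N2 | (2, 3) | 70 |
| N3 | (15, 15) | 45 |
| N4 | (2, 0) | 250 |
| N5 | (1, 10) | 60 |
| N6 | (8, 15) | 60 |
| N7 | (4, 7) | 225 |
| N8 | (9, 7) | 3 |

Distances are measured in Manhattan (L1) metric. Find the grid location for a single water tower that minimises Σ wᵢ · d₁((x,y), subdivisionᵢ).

Manhattan distance separates: Σwᵢ(|x−xᵢ|+|y−yᵢ|) = Σwᵢ|x−xᵢ| + Σwᵢ|y−yᵢ|, so x and y are optimised independently as 1-D weighted medians.
Total weight W = 716; half = 358.
x-coordinate, sorted with cumulative weight:
  x=1 (N5, w=60) cum 60
  x=2 (N2, w=70) cum 130
  x=2 (N4, w=250) cum 380  ← median
  x=4 (N7, w=225) cum 605
  x=8 (N6, w=60) cum 665
  x=9 (N8, w=3) cum 668
  x=13 (N1, w=3) cum 671
  x=15 (N3, w=45) cum 716
⇒ x* = 2
y-coordinate, sorted with cumulative weight:
  y=0 (N1, w=3) cum 3
  y=0 (N4, w=250) cum 253
  y=3 (N2, w=70) cum 323
  y=7 (N7, w=225) cum 548  ← median
  y=7 (N8, w=3) cum 551
  y=10 (N5, w=60) cum 611
  y=15 (N3, w=45) cum 656
  y=15 (N6, w=60) cum 716
⇒ y* = 7

(2, 7)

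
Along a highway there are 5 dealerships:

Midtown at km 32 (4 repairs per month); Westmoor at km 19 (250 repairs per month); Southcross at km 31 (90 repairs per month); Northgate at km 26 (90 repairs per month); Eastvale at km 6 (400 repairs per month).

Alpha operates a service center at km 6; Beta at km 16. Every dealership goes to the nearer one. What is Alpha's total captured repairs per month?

400

The indifferent point is the midpoint (6+16)/2 = 11; dealerships left of it (closer to Alpha at 6) go to Alpha, those right go to Beta.
  Eastvale at 6 (w=400) → Alpha
  Westmoor at 19 (w=250) → Beta
  Northgate at 26 (w=90) → Beta
  Southcross at 31 (w=90) → Beta
  Midtown at 32 (w=4) → Beta
Alpha captures 400; Beta captures 434.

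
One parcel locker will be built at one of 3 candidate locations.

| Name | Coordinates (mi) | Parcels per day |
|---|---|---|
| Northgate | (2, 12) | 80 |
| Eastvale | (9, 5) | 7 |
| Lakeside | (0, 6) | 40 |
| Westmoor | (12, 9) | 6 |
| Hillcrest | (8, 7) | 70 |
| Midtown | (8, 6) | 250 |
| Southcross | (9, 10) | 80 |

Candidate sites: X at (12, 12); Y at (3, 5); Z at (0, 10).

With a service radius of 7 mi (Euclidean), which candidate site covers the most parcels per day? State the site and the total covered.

Y, covering 367

Coverage radius r = 7 mi; a point is covered iff (Δx)²+(Δy)² ≤ 7² = 49.
  X (12, 12): covers {Westmoor, Hillcrest, Southcross} → 156
  Y (3, 5): covers {Eastvale, Lakeside, Hillcrest, Midtown} → 367
  Z (0, 10): covers {Northgate, Lakeside} → 120
Maximum coverage at Y: 367 parcels per day.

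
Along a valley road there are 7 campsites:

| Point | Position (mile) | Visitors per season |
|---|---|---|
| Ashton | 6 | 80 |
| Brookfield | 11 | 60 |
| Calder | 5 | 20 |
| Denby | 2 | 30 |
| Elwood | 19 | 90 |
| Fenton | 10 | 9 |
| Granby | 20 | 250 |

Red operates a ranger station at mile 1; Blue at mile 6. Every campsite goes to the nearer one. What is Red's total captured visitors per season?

The indifferent point is the midpoint (1+6)/2 = 3.5; campsites left of it (closer to Red at 1) go to Red, those right go to Blue.
  Denby at 2 (w=30) → Red
  Calder at 5 (w=20) → Blue
  Ashton at 6 (w=80) → Blue
  Fenton at 10 (w=9) → Blue
  Brookfield at 11 (w=60) → Blue
  Elwood at 19 (w=90) → Blue
  Granby at 20 (w=250) → Blue
Red captures 30; Blue captures 509.

30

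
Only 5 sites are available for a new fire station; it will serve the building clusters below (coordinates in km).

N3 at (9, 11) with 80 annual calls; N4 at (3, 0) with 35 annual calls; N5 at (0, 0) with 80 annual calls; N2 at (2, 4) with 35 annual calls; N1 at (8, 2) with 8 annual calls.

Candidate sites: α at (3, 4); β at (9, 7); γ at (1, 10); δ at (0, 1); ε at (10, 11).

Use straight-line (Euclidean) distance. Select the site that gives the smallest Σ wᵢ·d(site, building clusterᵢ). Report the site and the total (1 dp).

Total weighted distance at each candidate:
  α (3, 4): total = 1355.6
  β (9, 7): total = 1862.2
  γ (1, 10): total = 2103.8
  δ (0, 1): total = 1457.7
  ε (10, 11): total = 2171.4
Minimum is at α with total 1355.6 km.

α, total 1355.6 km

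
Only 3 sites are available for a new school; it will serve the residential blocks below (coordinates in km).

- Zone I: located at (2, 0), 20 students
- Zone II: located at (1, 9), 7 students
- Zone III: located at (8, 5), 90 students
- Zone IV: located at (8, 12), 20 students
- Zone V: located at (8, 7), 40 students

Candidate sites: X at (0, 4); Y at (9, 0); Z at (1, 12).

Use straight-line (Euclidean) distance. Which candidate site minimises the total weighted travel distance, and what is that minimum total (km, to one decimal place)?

Total weighted distance at each candidate:
  X (0, 4): total = 1418.8
  Y (9, 0): total = 1206.9
  Z (1, 12): total = 1636.9
Minimum is at Y with total 1206.9 km.

Y, total 1206.9 km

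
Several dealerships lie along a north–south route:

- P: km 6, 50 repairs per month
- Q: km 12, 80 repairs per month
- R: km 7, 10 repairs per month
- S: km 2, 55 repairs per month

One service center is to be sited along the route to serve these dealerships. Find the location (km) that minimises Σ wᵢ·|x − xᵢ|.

For a sum of weighted absolute distances on a line, the optimum is the weighted median (not the mean). Total weight W = 195; half-weight = 97.5.
Sort by position and accumulate weight:
  km 2 (S, w=55) → cum 55
  km 6 (P, w=50) → cum 105  ≥ 97.5 → median here
  km 7 (R, w=10) → cum 115
  km 12 (Q, w=80) → cum 195
Optimal location: km 6.

x = 6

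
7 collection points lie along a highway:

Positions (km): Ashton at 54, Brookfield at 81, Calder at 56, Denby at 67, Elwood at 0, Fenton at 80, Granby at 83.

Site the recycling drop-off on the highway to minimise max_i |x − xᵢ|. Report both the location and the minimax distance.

The 1-center on a line is the midpoint of the two extreme points: leftmost at 0, rightmost at 83.
Optimal location = (0 + 83)/2 = 41.5; maximum distance = (83 − 0)/2 = 41.5.

location 41.5, max distance 41.5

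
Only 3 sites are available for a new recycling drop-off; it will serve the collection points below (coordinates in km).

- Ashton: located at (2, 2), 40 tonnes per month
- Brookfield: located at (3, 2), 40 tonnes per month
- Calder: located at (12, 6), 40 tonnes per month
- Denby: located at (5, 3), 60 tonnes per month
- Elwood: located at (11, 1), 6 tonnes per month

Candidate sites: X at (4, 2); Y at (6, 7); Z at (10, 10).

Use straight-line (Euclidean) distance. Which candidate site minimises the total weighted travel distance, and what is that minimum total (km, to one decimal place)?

X, total 605.1 km

Total weighted distance at each candidate:
  X (4, 2): total = 605.1
  Y (6, 7): total = 1026.9
  Z (10, 10): total = 1627.1
Minimum is at X with total 605.1 km.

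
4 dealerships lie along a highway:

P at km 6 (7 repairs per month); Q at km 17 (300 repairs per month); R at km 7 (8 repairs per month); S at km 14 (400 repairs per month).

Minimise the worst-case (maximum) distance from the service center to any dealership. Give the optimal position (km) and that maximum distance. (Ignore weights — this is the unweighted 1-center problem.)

location 11.5, max distance 5.5

The 1-center on a line is the midpoint of the two extreme points: leftmost at 6, rightmost at 17.
Optimal location = (6 + 17)/2 = 11.5; maximum distance = (17 − 6)/2 = 5.5.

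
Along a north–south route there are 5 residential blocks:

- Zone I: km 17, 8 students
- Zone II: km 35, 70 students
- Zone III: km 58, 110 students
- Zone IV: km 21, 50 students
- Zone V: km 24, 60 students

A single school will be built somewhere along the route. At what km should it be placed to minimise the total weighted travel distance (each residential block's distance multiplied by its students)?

x = 35

For a sum of weighted absolute distances on a line, the optimum is the weighted median (not the mean). Total weight W = 298; half-weight = 149.
Sort by position and accumulate weight:
  km 17 (Zone I, w=8) → cum 8
  km 21 (Zone IV, w=50) → cum 58
  km 24 (Zone V, w=60) → cum 118
  km 35 (Zone II, w=70) → cum 188  ≥ 149 → median here
  km 58 (Zone III, w=110) → cum 298
Optimal location: km 35.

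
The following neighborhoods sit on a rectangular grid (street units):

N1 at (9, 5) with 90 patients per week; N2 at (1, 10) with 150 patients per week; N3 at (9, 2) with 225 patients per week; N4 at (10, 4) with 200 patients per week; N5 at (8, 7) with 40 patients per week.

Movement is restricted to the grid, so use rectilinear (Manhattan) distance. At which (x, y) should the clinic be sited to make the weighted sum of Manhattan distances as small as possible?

(9, 4)

Manhattan distance separates: Σwᵢ(|x−xᵢ|+|y−yᵢ|) = Σwᵢ|x−xᵢ| + Σwᵢ|y−yᵢ|, so x and y are optimised independently as 1-D weighted medians.
Total weight W = 705; half = 352.5.
x-coordinate, sorted with cumulative weight:
  x=1 (N2, w=150) cum 150
  x=8 (N5, w=40) cum 190
  x=9 (N1, w=90) cum 280
  x=9 (N3, w=225) cum 505  ← median
  x=10 (N4, w=200) cum 705
⇒ x* = 9
y-coordinate, sorted with cumulative weight:
  y=2 (N3, w=225) cum 225
  y=4 (N4, w=200) cum 425  ← median
  y=5 (N1, w=90) cum 515
  y=7 (N5, w=40) cum 555
  y=10 (N2, w=150) cum 705
⇒ y* = 4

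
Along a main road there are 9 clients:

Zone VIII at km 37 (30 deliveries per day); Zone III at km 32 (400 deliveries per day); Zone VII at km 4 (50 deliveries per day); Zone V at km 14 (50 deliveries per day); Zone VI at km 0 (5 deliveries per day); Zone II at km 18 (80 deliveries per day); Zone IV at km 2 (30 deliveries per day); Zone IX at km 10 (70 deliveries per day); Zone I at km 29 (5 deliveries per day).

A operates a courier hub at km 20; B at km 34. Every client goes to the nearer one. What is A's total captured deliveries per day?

285

The indifferent point is the midpoint (20+34)/2 = 27; clients left of it (closer to A at 20) go to A, those right go to B.
  Zone VI at 0 (w=5) → A
  Zone IV at 2 (w=30) → A
  Zone VII at 4 (w=50) → A
  Zone IX at 10 (w=70) → A
  Zone V at 14 (w=50) → A
  Zone II at 18 (w=80) → A
  Zone I at 29 (w=5) → B
  Zone III at 32 (w=400) → B
  Zone VIII at 37 (w=30) → B
A captures 285; B captures 435.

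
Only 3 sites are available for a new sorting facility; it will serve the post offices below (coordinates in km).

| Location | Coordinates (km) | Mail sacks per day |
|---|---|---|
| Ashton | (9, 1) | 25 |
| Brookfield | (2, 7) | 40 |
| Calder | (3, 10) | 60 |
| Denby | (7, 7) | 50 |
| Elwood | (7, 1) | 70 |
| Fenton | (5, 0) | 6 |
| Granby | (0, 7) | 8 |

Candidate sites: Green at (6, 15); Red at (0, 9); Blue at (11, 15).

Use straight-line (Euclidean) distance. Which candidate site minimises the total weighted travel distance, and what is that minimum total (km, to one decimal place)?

Red, total 1789.8 km

Total weighted distance at each candidate:
  Green (6, 15): total = 2621.4
  Red (0, 9): total = 1789.8
  Blue (11, 15): total = 3073.4
Minimum is at Red with total 1789.8 km.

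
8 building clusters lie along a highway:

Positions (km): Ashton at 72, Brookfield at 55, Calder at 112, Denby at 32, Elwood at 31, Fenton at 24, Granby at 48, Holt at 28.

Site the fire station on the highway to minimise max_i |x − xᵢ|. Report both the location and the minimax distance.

The 1-center on a line is the midpoint of the two extreme points: leftmost at 24, rightmost at 112.
Optimal location = (24 + 112)/2 = 68; maximum distance = (112 − 24)/2 = 44.

location 68, max distance 44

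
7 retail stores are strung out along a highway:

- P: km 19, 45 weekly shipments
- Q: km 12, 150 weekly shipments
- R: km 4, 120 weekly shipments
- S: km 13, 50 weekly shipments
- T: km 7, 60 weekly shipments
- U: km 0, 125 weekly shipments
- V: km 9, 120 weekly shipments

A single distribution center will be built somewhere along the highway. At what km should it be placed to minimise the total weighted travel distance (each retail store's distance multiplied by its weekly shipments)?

x = 9

For a sum of weighted absolute distances on a line, the optimum is the weighted median (not the mean). Total weight W = 670; half-weight = 335.
Sort by position and accumulate weight:
  km 0 (U, w=125) → cum 125
  km 4 (R, w=120) → cum 245
  km 7 (T, w=60) → cum 305
  km 9 (V, w=120) → cum 425  ≥ 335 → median here
  km 12 (Q, w=150) → cum 575
  km 13 (S, w=50) → cum 625
  km 19 (P, w=45) → cum 670
Optimal location: km 9.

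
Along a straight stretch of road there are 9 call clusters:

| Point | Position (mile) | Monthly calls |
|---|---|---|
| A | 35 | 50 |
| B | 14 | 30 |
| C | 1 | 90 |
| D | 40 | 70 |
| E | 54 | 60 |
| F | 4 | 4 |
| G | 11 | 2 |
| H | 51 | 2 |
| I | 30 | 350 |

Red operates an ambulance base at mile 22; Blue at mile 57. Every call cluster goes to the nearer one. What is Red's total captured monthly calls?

526

The indifferent point is the midpoint (22+57)/2 = 39.5; call clusters left of it (closer to Red at 22) go to Red, those right go to Blue.
  C at 1 (w=90) → Red
  F at 4 (w=4) → Red
  G at 11 (w=2) → Red
  B at 14 (w=30) → Red
  I at 30 (w=350) → Red
  A at 35 (w=50) → Red
  D at 40 (w=70) → Blue
  H at 51 (w=2) → Blue
  E at 54 (w=60) → Blue
Red captures 526; Blue captures 132.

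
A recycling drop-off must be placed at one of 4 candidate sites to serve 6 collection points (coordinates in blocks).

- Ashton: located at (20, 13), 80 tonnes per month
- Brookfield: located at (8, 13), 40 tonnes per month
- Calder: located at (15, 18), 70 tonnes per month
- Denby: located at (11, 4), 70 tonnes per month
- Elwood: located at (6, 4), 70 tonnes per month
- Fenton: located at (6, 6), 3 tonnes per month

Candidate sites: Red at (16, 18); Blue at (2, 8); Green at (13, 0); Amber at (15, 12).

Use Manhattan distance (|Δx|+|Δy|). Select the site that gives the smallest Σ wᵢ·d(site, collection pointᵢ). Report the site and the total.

Total weighted distance at each candidate:
  Red (16, 18): total = 4386
  Blue (2, 8): total = 5378
  Green (13, 0): total = 4949
  Amber (15, 12): total = 3295
Minimum is at Amber with total 3295 blocks.

Amber, total 3295 blocks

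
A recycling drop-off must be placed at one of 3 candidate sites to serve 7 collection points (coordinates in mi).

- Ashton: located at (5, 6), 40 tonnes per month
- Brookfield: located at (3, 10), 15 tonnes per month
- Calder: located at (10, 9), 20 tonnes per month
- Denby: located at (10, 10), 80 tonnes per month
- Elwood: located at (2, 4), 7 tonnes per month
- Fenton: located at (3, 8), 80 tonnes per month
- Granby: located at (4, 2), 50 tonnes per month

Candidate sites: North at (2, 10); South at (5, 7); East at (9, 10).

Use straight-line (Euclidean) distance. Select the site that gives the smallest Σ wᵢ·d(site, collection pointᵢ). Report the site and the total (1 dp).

South, total 1131.8 mi

Total weighted distance at each candidate:
  North (2, 10): total = 1649.4
  South (5, 7): total = 1131.8
  East (9, 10): total = 1466.8
Minimum is at South with total 1131.8 mi.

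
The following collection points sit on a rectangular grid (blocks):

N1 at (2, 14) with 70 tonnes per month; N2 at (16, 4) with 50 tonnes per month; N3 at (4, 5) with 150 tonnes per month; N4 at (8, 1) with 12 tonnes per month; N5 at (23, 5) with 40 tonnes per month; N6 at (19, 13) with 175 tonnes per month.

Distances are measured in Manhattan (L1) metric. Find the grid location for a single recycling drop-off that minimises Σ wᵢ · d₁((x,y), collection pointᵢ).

(16, 5)

Manhattan distance separates: Σwᵢ(|x−xᵢ|+|y−yᵢ|) = Σwᵢ|x−xᵢ| + Σwᵢ|y−yᵢ|, so x and y are optimised independently as 1-D weighted medians.
Total weight W = 497; half = 248.5.
x-coordinate, sorted with cumulative weight:
  x=2 (N1, w=70) cum 70
  x=4 (N3, w=150) cum 220
  x=8 (N4, w=12) cum 232
  x=16 (N2, w=50) cum 282  ← median
  x=19 (N6, w=175) cum 457
  x=23 (N5, w=40) cum 497
⇒ x* = 16
y-coordinate, sorted with cumulative weight:
  y=1 (N4, w=12) cum 12
  y=4 (N2, w=50) cum 62
  y=5 (N3, w=150) cum 212
  y=5 (N5, w=40) cum 252  ← median
  y=13 (N6, w=175) cum 427
  y=14 (N1, w=70) cum 497
⇒ y* = 5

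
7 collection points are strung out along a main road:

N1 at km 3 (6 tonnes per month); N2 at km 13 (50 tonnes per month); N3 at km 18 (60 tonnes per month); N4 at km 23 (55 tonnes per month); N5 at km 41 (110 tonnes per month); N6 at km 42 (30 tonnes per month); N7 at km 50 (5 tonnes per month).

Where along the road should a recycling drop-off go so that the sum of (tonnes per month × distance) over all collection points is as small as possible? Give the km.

x = 23

For a sum of weighted absolute distances on a line, the optimum is the weighted median (not the mean). Total weight W = 316; half-weight = 158.
Sort by position and accumulate weight:
  km 3 (N1, w=6) → cum 6
  km 13 (N2, w=50) → cum 56
  km 18 (N3, w=60) → cum 116
  km 23 (N4, w=55) → cum 171  ≥ 158 → median here
  km 41 (N5, w=110) → cum 281
  km 42 (N6, w=30) → cum 311
  km 50 (N7, w=5) → cum 316
Optimal location: km 23.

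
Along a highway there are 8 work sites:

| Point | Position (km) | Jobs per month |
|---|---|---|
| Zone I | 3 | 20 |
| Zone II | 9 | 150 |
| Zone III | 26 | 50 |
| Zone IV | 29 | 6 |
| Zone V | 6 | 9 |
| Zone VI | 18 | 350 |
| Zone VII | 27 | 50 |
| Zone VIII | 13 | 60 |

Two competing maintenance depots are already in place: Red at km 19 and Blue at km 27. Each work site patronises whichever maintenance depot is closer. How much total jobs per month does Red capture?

The indifferent point is the midpoint (19+27)/2 = 23; work sites left of it (closer to Red at 19) go to Red, those right go to Blue.
  Zone I at 3 (w=20) → Red
  Zone V at 6 (w=9) → Red
  Zone II at 9 (w=150) → Red
  Zone VIII at 13 (w=60) → Red
  Zone VI at 18 (w=350) → Red
  Zone III at 26 (w=50) → Blue
  Zone VII at 27 (w=50) → Blue
  Zone IV at 29 (w=6) → Blue
Red captures 589; Blue captures 106.

589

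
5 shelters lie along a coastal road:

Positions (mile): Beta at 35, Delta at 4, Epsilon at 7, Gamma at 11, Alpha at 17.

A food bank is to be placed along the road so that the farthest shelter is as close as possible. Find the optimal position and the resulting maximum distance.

location 19.5, max distance 15.5

The 1-center on a line is the midpoint of the two extreme points: leftmost at 4, rightmost at 35.
Optimal location = (4 + 35)/2 = 19.5; maximum distance = (35 − 4)/2 = 15.5.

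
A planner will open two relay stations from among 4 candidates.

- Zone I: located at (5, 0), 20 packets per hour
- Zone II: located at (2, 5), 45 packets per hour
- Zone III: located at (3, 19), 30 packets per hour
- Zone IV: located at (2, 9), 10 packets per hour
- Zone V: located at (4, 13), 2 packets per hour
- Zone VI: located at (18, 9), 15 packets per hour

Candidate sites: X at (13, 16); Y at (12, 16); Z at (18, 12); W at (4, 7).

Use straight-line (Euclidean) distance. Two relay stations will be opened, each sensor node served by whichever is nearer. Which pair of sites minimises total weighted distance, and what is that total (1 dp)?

{Z, W}, total 715.2

Evaluate every pair (each demand assigned to the nearer of the two):
  {Z, W}: total = 715.2
  {Y, W}: total = 731.9
  {X, W}: total = 751.2
  {Y, Z}: total = 1487.0
  {X, Z}: total = 1561.4
  {X, Y}: total = 1571.1
Best pair: {Z, W} with total 715.2.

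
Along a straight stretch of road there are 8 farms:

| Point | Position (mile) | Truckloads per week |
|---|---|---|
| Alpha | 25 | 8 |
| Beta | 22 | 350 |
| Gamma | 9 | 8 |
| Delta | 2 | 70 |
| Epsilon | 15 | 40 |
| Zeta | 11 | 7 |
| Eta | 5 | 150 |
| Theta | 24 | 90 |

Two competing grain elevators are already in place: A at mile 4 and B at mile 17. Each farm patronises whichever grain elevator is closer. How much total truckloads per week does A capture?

228

The indifferent point is the midpoint (4+17)/2 = 10.5; farms left of it (closer to A at 4) go to A, those right go to B.
  Delta at 2 (w=70) → A
  Eta at 5 (w=150) → A
  Gamma at 9 (w=8) → A
  Zeta at 11 (w=7) → B
  Epsilon at 15 (w=40) → B
  Beta at 22 (w=350) → B
  Theta at 24 (w=90) → B
  Alpha at 25 (w=8) → B
A captures 228; B captures 495.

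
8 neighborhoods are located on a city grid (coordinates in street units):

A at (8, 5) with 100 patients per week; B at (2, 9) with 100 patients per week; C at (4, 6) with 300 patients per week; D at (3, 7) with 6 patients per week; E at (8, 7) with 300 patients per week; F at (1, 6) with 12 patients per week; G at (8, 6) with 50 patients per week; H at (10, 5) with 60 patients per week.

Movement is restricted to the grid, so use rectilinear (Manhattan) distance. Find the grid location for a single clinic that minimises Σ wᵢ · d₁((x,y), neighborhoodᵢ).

Manhattan distance separates: Σwᵢ(|x−xᵢ|+|y−yᵢ|) = Σwᵢ|x−xᵢ| + Σwᵢ|y−yᵢ|, so x and y are optimised independently as 1-D weighted medians.
Total weight W = 928; half = 464.
x-coordinate, sorted with cumulative weight:
  x=1 (F, w=12) cum 12
  x=2 (B, w=100) cum 112
  x=3 (D, w=6) cum 118
  x=4 (C, w=300) cum 418
  x=8 (A, w=100) cum 518  ← median
  x=8 (E, w=300) cum 818
  x=8 (G, w=50) cum 868
  x=10 (H, w=60) cum 928
⇒ x* = 8
y-coordinate, sorted with cumulative weight:
  y=5 (A, w=100) cum 100
  y=5 (H, w=60) cum 160
  y=6 (C, w=300) cum 460
  y=6 (F, w=12) cum 472  ← median
  y=6 (G, w=50) cum 522
  y=7 (D, w=6) cum 528
  y=7 (E, w=300) cum 828
  y=9 (B, w=100) cum 928
⇒ y* = 6

(8, 6)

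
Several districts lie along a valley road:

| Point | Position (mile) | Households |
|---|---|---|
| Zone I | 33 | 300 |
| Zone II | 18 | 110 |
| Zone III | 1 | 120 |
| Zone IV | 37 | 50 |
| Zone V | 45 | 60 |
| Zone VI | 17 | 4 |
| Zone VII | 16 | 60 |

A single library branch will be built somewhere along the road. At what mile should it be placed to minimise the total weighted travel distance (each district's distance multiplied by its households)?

For a sum of weighted absolute distances on a line, the optimum is the weighted median (not the mean). Total weight W = 704; half-weight = 352.
Sort by position and accumulate weight:
  mile 1 (Zone III, w=120) → cum 120
  mile 16 (Zone VII, w=60) → cum 180
  mile 17 (Zone VI, w=4) → cum 184
  mile 18 (Zone II, w=110) → cum 294
  mile 33 (Zone I, w=300) → cum 594  ≥ 352 → median here
  mile 37 (Zone IV, w=50) → cum 644
  mile 45 (Zone V, w=60) → cum 704
Optimal location: mile 33.

x = 33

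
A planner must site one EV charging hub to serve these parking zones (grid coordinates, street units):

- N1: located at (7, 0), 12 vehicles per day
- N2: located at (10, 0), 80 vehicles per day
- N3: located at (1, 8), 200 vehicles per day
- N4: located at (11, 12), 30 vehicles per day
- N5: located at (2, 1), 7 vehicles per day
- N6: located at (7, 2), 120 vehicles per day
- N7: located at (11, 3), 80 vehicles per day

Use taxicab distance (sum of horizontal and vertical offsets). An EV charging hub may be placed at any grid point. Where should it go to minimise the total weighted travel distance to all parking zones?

Manhattan distance separates: Σwᵢ(|x−xᵢ|+|y−yᵢ|) = Σwᵢ|x−xᵢ| + Σwᵢ|y−yᵢ|, so x and y are optimised independently as 1-D weighted medians.
Total weight W = 529; half = 264.5.
x-coordinate, sorted with cumulative weight:
  x=1 (N3, w=200) cum 200
  x=2 (N5, w=7) cum 207
  x=7 (N1, w=12) cum 219
  x=7 (N6, w=120) cum 339  ← median
  x=10 (N2, w=80) cum 419
  x=11 (N4, w=30) cum 449
  x=11 (N7, w=80) cum 529
⇒ x* = 7
y-coordinate, sorted with cumulative weight:
  y=0 (N1, w=12) cum 12
  y=0 (N2, w=80) cum 92
  y=1 (N5, w=7) cum 99
  y=2 (N6, w=120) cum 219
  y=3 (N7, w=80) cum 299  ← median
  y=8 (N3, w=200) cum 499
  y=12 (N4, w=30) cum 529
⇒ y* = 3

(7, 3)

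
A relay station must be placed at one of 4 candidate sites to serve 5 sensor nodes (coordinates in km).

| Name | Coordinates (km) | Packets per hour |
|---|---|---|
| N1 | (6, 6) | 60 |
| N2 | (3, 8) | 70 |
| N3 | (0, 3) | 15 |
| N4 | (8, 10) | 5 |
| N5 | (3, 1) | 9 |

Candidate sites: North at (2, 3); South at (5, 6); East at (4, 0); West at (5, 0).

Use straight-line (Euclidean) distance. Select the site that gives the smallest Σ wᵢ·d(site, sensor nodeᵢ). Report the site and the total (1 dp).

Total weighted distance at each candidate:
  North (2, 3): total = 753.2
  South (5, 6): total = 418.9
  East (4, 0): total = 1085.4
  West (5, 0): total = 1102.0
Minimum is at South with total 418.9 km.

South, total 418.9 km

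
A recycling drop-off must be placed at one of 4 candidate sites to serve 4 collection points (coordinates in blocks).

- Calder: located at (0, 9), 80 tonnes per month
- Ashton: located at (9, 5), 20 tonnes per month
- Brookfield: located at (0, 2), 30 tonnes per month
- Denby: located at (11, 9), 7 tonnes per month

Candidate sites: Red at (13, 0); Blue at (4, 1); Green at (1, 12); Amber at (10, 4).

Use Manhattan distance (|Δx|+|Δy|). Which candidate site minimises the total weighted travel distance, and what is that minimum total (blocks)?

Green, total 1041 blocks

Total weighted distance at each candidate:
  Red (13, 0): total = 2467
  Blue (4, 1): total = 1395
  Green (1, 12): total = 1041
  Amber (10, 4): total = 1642
Minimum is at Green with total 1041 blocks.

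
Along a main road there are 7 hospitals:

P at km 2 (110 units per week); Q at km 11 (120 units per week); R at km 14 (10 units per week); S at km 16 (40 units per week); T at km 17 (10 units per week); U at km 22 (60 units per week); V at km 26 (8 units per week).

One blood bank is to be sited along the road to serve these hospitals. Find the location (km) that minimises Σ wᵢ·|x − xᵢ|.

For a sum of weighted absolute distances on a line, the optimum is the weighted median (not the mean). Total weight W = 358; half-weight = 179.
Sort by position and accumulate weight:
  km 2 (P, w=110) → cum 110
  km 11 (Q, w=120) → cum 230  ≥ 179 → median here
  km 14 (R, w=10) → cum 240
  km 16 (S, w=40) → cum 280
  km 17 (T, w=10) → cum 290
  km 22 (U, w=60) → cum 350
  km 26 (V, w=8) → cum 358
Optimal location: km 11.

x = 11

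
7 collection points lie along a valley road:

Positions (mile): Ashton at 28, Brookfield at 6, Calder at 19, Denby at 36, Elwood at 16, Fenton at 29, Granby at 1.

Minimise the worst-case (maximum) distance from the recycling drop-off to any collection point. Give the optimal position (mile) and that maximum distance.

location 18.5, max distance 17.5

The 1-center on a line is the midpoint of the two extreme points: leftmost at 1, rightmost at 36.
Optimal location = (1 + 36)/2 = 18.5; maximum distance = (36 − 1)/2 = 17.5.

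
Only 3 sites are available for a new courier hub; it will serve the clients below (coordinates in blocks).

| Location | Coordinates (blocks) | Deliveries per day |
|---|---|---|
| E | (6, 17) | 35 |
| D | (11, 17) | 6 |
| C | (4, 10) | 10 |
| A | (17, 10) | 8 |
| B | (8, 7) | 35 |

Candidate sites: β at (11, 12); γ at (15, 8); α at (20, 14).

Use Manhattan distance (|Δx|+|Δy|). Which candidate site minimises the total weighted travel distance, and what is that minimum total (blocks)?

Total weighted distance at each candidate:
  β (11, 12): total = 814
  γ (15, 8): total = 1150
  α (20, 14): total = 1588
Minimum is at β with total 814 blocks.

β, total 814 blocks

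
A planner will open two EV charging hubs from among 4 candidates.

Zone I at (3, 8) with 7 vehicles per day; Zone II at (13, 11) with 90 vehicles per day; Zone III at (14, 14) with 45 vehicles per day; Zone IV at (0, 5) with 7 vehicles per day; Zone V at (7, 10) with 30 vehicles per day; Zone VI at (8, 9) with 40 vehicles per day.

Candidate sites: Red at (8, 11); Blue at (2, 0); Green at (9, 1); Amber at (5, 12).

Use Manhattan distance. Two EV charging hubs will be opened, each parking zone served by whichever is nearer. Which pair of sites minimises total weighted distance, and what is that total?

Evaluate every pair (each demand assigned to the nearer of the two):
  {Red, Blue}: total = 1100
  {Red, Amber}: total = 1121
  {Red, Green}: total = 1142
  {Blue, Amber}: total = 1756
  {Green, Amber}: total = 1791
  {Blue, Green}: total = 2872
Best pair: {Red, Blue} with total 1100.

{Red, Blue}, total 1100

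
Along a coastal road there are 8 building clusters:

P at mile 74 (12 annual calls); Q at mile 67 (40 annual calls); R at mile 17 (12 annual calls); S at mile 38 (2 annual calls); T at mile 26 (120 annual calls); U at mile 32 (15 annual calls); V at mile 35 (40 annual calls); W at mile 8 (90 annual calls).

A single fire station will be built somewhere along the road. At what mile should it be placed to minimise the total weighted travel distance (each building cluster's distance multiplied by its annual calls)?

For a sum of weighted absolute distances on a line, the optimum is the weighted median (not the mean). Total weight W = 331; half-weight = 165.5.
Sort by position and accumulate weight:
  mile 8 (W, w=90) → cum 90
  mile 17 (R, w=12) → cum 102
  mile 26 (T, w=120) → cum 222  ≥ 165.5 → median here
  mile 32 (U, w=15) → cum 237
  mile 35 (V, w=40) → cum 277
  mile 38 (S, w=2) → cum 279
  mile 67 (Q, w=40) → cum 319
  mile 74 (P, w=12) → cum 331
Optimal location: mile 26.

x = 26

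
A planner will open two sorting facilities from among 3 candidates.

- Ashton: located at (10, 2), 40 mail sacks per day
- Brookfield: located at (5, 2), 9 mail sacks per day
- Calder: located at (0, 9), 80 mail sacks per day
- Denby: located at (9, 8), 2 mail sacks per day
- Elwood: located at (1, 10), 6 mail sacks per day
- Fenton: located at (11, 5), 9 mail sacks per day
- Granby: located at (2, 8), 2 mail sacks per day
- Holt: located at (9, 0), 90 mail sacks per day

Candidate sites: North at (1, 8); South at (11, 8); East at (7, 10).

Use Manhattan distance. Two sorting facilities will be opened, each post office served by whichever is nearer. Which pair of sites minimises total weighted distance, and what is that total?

{North, South}, total 1475

Evaluate every pair (each demand assigned to the nearer of the two):
  {North, South}: total = 1475
  {North, East}: total = 1873
  {South, East}: total = 1991
Best pair: {North, South} with total 1475.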